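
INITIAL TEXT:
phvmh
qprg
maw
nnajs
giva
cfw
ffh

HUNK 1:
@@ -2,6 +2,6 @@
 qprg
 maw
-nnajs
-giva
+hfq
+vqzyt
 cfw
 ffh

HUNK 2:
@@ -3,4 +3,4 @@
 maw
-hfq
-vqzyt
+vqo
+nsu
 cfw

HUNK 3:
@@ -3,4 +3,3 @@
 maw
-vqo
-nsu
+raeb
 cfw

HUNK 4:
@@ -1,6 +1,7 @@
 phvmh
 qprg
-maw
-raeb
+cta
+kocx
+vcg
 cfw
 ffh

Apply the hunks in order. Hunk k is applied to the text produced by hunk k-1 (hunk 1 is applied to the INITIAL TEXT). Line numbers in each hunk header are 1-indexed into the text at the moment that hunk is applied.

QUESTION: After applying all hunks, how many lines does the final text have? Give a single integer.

Answer: 7

Derivation:
Hunk 1: at line 2 remove [nnajs,giva] add [hfq,vqzyt] -> 7 lines: phvmh qprg maw hfq vqzyt cfw ffh
Hunk 2: at line 3 remove [hfq,vqzyt] add [vqo,nsu] -> 7 lines: phvmh qprg maw vqo nsu cfw ffh
Hunk 3: at line 3 remove [vqo,nsu] add [raeb] -> 6 lines: phvmh qprg maw raeb cfw ffh
Hunk 4: at line 1 remove [maw,raeb] add [cta,kocx,vcg] -> 7 lines: phvmh qprg cta kocx vcg cfw ffh
Final line count: 7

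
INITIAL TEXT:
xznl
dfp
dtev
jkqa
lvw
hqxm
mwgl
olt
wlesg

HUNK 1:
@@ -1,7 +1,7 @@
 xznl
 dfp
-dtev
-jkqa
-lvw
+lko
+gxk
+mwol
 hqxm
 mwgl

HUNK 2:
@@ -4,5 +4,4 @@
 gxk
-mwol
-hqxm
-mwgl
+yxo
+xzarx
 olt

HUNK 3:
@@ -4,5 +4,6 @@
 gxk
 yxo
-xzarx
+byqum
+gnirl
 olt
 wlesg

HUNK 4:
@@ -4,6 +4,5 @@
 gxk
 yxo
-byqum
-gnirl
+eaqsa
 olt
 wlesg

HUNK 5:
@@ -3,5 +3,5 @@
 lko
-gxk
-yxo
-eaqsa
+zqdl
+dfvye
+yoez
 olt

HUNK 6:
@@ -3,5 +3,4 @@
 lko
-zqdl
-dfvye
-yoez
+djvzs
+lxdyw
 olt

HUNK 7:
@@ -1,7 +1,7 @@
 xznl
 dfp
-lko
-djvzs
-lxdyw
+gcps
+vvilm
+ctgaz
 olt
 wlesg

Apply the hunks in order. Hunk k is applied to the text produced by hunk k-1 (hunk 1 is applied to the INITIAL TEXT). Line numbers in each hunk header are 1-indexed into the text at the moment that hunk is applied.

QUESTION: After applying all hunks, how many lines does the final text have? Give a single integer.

Answer: 7

Derivation:
Hunk 1: at line 1 remove [dtev,jkqa,lvw] add [lko,gxk,mwol] -> 9 lines: xznl dfp lko gxk mwol hqxm mwgl olt wlesg
Hunk 2: at line 4 remove [mwol,hqxm,mwgl] add [yxo,xzarx] -> 8 lines: xznl dfp lko gxk yxo xzarx olt wlesg
Hunk 3: at line 4 remove [xzarx] add [byqum,gnirl] -> 9 lines: xznl dfp lko gxk yxo byqum gnirl olt wlesg
Hunk 4: at line 4 remove [byqum,gnirl] add [eaqsa] -> 8 lines: xznl dfp lko gxk yxo eaqsa olt wlesg
Hunk 5: at line 3 remove [gxk,yxo,eaqsa] add [zqdl,dfvye,yoez] -> 8 lines: xznl dfp lko zqdl dfvye yoez olt wlesg
Hunk 6: at line 3 remove [zqdl,dfvye,yoez] add [djvzs,lxdyw] -> 7 lines: xznl dfp lko djvzs lxdyw olt wlesg
Hunk 7: at line 1 remove [lko,djvzs,lxdyw] add [gcps,vvilm,ctgaz] -> 7 lines: xznl dfp gcps vvilm ctgaz olt wlesg
Final line count: 7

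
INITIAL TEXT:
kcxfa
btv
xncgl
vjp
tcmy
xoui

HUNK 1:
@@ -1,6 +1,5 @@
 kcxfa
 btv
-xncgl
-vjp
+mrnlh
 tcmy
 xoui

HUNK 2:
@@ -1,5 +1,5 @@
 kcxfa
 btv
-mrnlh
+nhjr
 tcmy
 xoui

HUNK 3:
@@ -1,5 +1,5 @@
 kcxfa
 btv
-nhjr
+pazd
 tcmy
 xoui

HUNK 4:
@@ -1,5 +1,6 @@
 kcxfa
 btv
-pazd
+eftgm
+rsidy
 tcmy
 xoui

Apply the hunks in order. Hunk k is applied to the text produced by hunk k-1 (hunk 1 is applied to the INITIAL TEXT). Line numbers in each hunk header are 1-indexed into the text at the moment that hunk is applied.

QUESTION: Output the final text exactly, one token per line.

Answer: kcxfa
btv
eftgm
rsidy
tcmy
xoui

Derivation:
Hunk 1: at line 1 remove [xncgl,vjp] add [mrnlh] -> 5 lines: kcxfa btv mrnlh tcmy xoui
Hunk 2: at line 1 remove [mrnlh] add [nhjr] -> 5 lines: kcxfa btv nhjr tcmy xoui
Hunk 3: at line 1 remove [nhjr] add [pazd] -> 5 lines: kcxfa btv pazd tcmy xoui
Hunk 4: at line 1 remove [pazd] add [eftgm,rsidy] -> 6 lines: kcxfa btv eftgm rsidy tcmy xoui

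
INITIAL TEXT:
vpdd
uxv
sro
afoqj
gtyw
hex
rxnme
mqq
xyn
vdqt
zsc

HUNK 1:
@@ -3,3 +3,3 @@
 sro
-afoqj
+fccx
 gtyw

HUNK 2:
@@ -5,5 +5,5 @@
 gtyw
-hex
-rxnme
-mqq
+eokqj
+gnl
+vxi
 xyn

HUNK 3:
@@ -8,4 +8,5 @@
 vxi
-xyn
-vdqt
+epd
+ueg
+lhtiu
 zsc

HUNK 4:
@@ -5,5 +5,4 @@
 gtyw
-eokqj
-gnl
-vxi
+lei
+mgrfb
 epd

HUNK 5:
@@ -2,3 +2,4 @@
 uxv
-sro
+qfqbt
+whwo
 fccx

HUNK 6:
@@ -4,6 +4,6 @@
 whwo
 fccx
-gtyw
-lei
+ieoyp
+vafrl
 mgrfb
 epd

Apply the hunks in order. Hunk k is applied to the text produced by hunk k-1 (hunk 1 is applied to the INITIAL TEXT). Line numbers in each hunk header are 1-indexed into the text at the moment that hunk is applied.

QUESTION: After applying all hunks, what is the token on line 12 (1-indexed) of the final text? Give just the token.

Answer: zsc

Derivation:
Hunk 1: at line 3 remove [afoqj] add [fccx] -> 11 lines: vpdd uxv sro fccx gtyw hex rxnme mqq xyn vdqt zsc
Hunk 2: at line 5 remove [hex,rxnme,mqq] add [eokqj,gnl,vxi] -> 11 lines: vpdd uxv sro fccx gtyw eokqj gnl vxi xyn vdqt zsc
Hunk 3: at line 8 remove [xyn,vdqt] add [epd,ueg,lhtiu] -> 12 lines: vpdd uxv sro fccx gtyw eokqj gnl vxi epd ueg lhtiu zsc
Hunk 4: at line 5 remove [eokqj,gnl,vxi] add [lei,mgrfb] -> 11 lines: vpdd uxv sro fccx gtyw lei mgrfb epd ueg lhtiu zsc
Hunk 5: at line 2 remove [sro] add [qfqbt,whwo] -> 12 lines: vpdd uxv qfqbt whwo fccx gtyw lei mgrfb epd ueg lhtiu zsc
Hunk 6: at line 4 remove [gtyw,lei] add [ieoyp,vafrl] -> 12 lines: vpdd uxv qfqbt whwo fccx ieoyp vafrl mgrfb epd ueg lhtiu zsc
Final line 12: zsc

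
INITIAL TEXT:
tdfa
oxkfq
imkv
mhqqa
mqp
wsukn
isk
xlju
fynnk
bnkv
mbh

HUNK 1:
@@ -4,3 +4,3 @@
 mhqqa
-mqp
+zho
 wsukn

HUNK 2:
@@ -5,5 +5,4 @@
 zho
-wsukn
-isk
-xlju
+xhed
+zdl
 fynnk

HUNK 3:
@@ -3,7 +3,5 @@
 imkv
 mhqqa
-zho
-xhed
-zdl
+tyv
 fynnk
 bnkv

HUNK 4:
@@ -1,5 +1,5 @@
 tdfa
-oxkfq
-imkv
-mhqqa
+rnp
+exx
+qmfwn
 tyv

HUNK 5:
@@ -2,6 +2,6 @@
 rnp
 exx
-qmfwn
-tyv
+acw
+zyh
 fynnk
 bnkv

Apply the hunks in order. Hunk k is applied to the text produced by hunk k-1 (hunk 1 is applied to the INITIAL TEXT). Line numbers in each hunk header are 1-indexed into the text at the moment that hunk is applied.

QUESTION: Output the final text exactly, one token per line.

Hunk 1: at line 4 remove [mqp] add [zho] -> 11 lines: tdfa oxkfq imkv mhqqa zho wsukn isk xlju fynnk bnkv mbh
Hunk 2: at line 5 remove [wsukn,isk,xlju] add [xhed,zdl] -> 10 lines: tdfa oxkfq imkv mhqqa zho xhed zdl fynnk bnkv mbh
Hunk 3: at line 3 remove [zho,xhed,zdl] add [tyv] -> 8 lines: tdfa oxkfq imkv mhqqa tyv fynnk bnkv mbh
Hunk 4: at line 1 remove [oxkfq,imkv,mhqqa] add [rnp,exx,qmfwn] -> 8 lines: tdfa rnp exx qmfwn tyv fynnk bnkv mbh
Hunk 5: at line 2 remove [qmfwn,tyv] add [acw,zyh] -> 8 lines: tdfa rnp exx acw zyh fynnk bnkv mbh

Answer: tdfa
rnp
exx
acw
zyh
fynnk
bnkv
mbh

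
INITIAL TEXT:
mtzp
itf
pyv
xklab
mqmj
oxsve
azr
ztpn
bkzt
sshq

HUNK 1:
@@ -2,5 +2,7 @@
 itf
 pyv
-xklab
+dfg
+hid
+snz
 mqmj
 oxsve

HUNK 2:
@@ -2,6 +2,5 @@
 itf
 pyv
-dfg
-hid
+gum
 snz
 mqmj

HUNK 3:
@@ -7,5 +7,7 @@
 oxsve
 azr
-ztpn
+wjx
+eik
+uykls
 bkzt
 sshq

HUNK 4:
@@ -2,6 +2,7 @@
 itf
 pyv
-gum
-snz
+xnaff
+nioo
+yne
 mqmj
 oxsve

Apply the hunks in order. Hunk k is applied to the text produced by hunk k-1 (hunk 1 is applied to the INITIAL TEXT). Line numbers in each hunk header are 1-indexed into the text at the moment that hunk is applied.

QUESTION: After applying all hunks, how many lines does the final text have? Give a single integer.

Hunk 1: at line 2 remove [xklab] add [dfg,hid,snz] -> 12 lines: mtzp itf pyv dfg hid snz mqmj oxsve azr ztpn bkzt sshq
Hunk 2: at line 2 remove [dfg,hid] add [gum] -> 11 lines: mtzp itf pyv gum snz mqmj oxsve azr ztpn bkzt sshq
Hunk 3: at line 7 remove [ztpn] add [wjx,eik,uykls] -> 13 lines: mtzp itf pyv gum snz mqmj oxsve azr wjx eik uykls bkzt sshq
Hunk 4: at line 2 remove [gum,snz] add [xnaff,nioo,yne] -> 14 lines: mtzp itf pyv xnaff nioo yne mqmj oxsve azr wjx eik uykls bkzt sshq
Final line count: 14

Answer: 14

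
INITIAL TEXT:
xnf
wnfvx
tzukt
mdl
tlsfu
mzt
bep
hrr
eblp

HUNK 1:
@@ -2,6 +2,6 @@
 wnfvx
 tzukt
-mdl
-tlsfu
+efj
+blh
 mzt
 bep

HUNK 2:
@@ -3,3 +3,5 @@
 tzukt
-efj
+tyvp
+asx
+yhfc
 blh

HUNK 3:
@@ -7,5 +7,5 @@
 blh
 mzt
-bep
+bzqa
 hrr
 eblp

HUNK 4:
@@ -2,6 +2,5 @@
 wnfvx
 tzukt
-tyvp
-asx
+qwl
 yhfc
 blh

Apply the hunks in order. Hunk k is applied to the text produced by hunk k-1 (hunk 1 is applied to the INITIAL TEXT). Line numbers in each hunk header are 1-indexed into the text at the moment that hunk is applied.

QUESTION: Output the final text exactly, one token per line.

Answer: xnf
wnfvx
tzukt
qwl
yhfc
blh
mzt
bzqa
hrr
eblp

Derivation:
Hunk 1: at line 2 remove [mdl,tlsfu] add [efj,blh] -> 9 lines: xnf wnfvx tzukt efj blh mzt bep hrr eblp
Hunk 2: at line 3 remove [efj] add [tyvp,asx,yhfc] -> 11 lines: xnf wnfvx tzukt tyvp asx yhfc blh mzt bep hrr eblp
Hunk 3: at line 7 remove [bep] add [bzqa] -> 11 lines: xnf wnfvx tzukt tyvp asx yhfc blh mzt bzqa hrr eblp
Hunk 4: at line 2 remove [tyvp,asx] add [qwl] -> 10 lines: xnf wnfvx tzukt qwl yhfc blh mzt bzqa hrr eblp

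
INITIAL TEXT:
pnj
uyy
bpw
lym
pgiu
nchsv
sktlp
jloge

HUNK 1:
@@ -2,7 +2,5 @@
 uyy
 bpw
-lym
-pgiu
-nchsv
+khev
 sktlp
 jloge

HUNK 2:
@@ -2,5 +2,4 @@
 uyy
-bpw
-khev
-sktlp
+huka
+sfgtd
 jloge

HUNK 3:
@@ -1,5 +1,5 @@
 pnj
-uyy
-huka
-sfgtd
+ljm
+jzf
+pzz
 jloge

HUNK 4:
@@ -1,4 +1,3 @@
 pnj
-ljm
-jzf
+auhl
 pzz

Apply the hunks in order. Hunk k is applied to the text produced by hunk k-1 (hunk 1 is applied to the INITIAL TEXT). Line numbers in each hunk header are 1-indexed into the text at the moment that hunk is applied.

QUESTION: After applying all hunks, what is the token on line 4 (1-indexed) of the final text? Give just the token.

Answer: jloge

Derivation:
Hunk 1: at line 2 remove [lym,pgiu,nchsv] add [khev] -> 6 lines: pnj uyy bpw khev sktlp jloge
Hunk 2: at line 2 remove [bpw,khev,sktlp] add [huka,sfgtd] -> 5 lines: pnj uyy huka sfgtd jloge
Hunk 3: at line 1 remove [uyy,huka,sfgtd] add [ljm,jzf,pzz] -> 5 lines: pnj ljm jzf pzz jloge
Hunk 4: at line 1 remove [ljm,jzf] add [auhl] -> 4 lines: pnj auhl pzz jloge
Final line 4: jloge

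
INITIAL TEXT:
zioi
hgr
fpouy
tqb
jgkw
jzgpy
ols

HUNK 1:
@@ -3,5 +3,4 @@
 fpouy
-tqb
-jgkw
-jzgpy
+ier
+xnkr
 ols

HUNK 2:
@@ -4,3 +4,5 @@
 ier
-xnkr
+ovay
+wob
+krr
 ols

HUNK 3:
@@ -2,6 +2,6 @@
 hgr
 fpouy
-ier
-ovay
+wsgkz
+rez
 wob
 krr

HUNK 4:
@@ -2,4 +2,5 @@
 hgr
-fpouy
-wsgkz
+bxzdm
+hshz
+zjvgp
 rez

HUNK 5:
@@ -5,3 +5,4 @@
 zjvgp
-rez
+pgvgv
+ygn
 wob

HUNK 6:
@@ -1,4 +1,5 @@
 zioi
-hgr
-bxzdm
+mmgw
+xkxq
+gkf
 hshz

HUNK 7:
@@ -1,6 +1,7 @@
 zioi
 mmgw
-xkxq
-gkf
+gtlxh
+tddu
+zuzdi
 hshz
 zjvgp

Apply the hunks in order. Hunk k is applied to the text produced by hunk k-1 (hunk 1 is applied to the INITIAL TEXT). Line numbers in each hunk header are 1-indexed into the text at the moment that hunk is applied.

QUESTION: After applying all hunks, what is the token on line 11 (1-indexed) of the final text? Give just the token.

Hunk 1: at line 3 remove [tqb,jgkw,jzgpy] add [ier,xnkr] -> 6 lines: zioi hgr fpouy ier xnkr ols
Hunk 2: at line 4 remove [xnkr] add [ovay,wob,krr] -> 8 lines: zioi hgr fpouy ier ovay wob krr ols
Hunk 3: at line 2 remove [ier,ovay] add [wsgkz,rez] -> 8 lines: zioi hgr fpouy wsgkz rez wob krr ols
Hunk 4: at line 2 remove [fpouy,wsgkz] add [bxzdm,hshz,zjvgp] -> 9 lines: zioi hgr bxzdm hshz zjvgp rez wob krr ols
Hunk 5: at line 5 remove [rez] add [pgvgv,ygn] -> 10 lines: zioi hgr bxzdm hshz zjvgp pgvgv ygn wob krr ols
Hunk 6: at line 1 remove [hgr,bxzdm] add [mmgw,xkxq,gkf] -> 11 lines: zioi mmgw xkxq gkf hshz zjvgp pgvgv ygn wob krr ols
Hunk 7: at line 1 remove [xkxq,gkf] add [gtlxh,tddu,zuzdi] -> 12 lines: zioi mmgw gtlxh tddu zuzdi hshz zjvgp pgvgv ygn wob krr ols
Final line 11: krr

Answer: krr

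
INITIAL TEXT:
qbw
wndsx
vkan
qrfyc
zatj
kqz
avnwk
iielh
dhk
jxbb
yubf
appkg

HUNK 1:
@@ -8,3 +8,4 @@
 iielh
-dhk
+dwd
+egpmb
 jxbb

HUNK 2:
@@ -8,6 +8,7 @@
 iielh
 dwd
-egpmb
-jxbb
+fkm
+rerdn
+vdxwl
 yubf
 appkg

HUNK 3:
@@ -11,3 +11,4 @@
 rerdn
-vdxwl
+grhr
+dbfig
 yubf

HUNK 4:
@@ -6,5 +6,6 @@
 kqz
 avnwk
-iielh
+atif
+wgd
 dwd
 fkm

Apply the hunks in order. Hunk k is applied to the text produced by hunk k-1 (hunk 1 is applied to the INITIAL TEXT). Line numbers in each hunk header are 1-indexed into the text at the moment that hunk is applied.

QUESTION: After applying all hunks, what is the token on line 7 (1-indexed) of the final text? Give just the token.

Answer: avnwk

Derivation:
Hunk 1: at line 8 remove [dhk] add [dwd,egpmb] -> 13 lines: qbw wndsx vkan qrfyc zatj kqz avnwk iielh dwd egpmb jxbb yubf appkg
Hunk 2: at line 8 remove [egpmb,jxbb] add [fkm,rerdn,vdxwl] -> 14 lines: qbw wndsx vkan qrfyc zatj kqz avnwk iielh dwd fkm rerdn vdxwl yubf appkg
Hunk 3: at line 11 remove [vdxwl] add [grhr,dbfig] -> 15 lines: qbw wndsx vkan qrfyc zatj kqz avnwk iielh dwd fkm rerdn grhr dbfig yubf appkg
Hunk 4: at line 6 remove [iielh] add [atif,wgd] -> 16 lines: qbw wndsx vkan qrfyc zatj kqz avnwk atif wgd dwd fkm rerdn grhr dbfig yubf appkg
Final line 7: avnwk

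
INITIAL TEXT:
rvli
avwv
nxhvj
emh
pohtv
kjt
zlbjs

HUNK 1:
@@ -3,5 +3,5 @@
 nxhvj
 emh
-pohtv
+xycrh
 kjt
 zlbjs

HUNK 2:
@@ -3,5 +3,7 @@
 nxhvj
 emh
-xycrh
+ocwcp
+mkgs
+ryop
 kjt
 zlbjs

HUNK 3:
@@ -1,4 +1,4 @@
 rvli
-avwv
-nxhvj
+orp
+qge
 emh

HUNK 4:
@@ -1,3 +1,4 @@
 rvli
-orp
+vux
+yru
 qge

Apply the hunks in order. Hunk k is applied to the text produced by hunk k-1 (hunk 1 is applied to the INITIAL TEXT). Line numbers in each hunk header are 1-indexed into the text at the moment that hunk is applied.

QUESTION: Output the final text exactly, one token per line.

Answer: rvli
vux
yru
qge
emh
ocwcp
mkgs
ryop
kjt
zlbjs

Derivation:
Hunk 1: at line 3 remove [pohtv] add [xycrh] -> 7 lines: rvli avwv nxhvj emh xycrh kjt zlbjs
Hunk 2: at line 3 remove [xycrh] add [ocwcp,mkgs,ryop] -> 9 lines: rvli avwv nxhvj emh ocwcp mkgs ryop kjt zlbjs
Hunk 3: at line 1 remove [avwv,nxhvj] add [orp,qge] -> 9 lines: rvli orp qge emh ocwcp mkgs ryop kjt zlbjs
Hunk 4: at line 1 remove [orp] add [vux,yru] -> 10 lines: rvli vux yru qge emh ocwcp mkgs ryop kjt zlbjs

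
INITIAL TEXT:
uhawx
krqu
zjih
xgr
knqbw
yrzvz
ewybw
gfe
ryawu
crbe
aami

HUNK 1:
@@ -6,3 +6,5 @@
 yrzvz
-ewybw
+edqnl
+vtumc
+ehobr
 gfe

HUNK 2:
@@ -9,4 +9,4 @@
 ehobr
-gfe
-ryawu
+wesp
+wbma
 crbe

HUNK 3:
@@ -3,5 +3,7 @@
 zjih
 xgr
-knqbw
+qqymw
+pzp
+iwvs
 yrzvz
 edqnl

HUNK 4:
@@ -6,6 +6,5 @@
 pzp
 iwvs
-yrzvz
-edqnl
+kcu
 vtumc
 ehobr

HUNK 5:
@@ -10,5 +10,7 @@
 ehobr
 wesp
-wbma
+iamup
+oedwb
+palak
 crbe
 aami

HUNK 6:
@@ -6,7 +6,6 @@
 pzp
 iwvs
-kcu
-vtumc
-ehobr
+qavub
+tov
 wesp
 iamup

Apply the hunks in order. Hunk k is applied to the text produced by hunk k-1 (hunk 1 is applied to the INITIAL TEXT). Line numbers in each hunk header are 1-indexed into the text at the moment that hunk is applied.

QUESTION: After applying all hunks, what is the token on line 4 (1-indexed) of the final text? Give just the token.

Hunk 1: at line 6 remove [ewybw] add [edqnl,vtumc,ehobr] -> 13 lines: uhawx krqu zjih xgr knqbw yrzvz edqnl vtumc ehobr gfe ryawu crbe aami
Hunk 2: at line 9 remove [gfe,ryawu] add [wesp,wbma] -> 13 lines: uhawx krqu zjih xgr knqbw yrzvz edqnl vtumc ehobr wesp wbma crbe aami
Hunk 3: at line 3 remove [knqbw] add [qqymw,pzp,iwvs] -> 15 lines: uhawx krqu zjih xgr qqymw pzp iwvs yrzvz edqnl vtumc ehobr wesp wbma crbe aami
Hunk 4: at line 6 remove [yrzvz,edqnl] add [kcu] -> 14 lines: uhawx krqu zjih xgr qqymw pzp iwvs kcu vtumc ehobr wesp wbma crbe aami
Hunk 5: at line 10 remove [wbma] add [iamup,oedwb,palak] -> 16 lines: uhawx krqu zjih xgr qqymw pzp iwvs kcu vtumc ehobr wesp iamup oedwb palak crbe aami
Hunk 6: at line 6 remove [kcu,vtumc,ehobr] add [qavub,tov] -> 15 lines: uhawx krqu zjih xgr qqymw pzp iwvs qavub tov wesp iamup oedwb palak crbe aami
Final line 4: xgr

Answer: xgr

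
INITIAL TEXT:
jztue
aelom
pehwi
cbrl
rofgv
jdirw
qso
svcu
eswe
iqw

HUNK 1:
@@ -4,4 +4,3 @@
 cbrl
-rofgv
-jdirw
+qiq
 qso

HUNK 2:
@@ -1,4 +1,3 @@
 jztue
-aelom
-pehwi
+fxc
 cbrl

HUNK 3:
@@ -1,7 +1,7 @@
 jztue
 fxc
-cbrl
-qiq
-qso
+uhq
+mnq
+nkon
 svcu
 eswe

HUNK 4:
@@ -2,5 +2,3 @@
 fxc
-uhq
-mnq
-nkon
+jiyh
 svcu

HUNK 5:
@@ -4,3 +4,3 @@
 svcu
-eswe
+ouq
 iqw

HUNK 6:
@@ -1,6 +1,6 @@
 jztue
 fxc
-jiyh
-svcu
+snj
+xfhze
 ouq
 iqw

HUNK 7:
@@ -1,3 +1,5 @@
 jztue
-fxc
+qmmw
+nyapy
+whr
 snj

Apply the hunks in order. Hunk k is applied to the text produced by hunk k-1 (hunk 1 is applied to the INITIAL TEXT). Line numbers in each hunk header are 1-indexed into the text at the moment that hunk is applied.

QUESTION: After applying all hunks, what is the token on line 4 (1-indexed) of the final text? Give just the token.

Answer: whr

Derivation:
Hunk 1: at line 4 remove [rofgv,jdirw] add [qiq] -> 9 lines: jztue aelom pehwi cbrl qiq qso svcu eswe iqw
Hunk 2: at line 1 remove [aelom,pehwi] add [fxc] -> 8 lines: jztue fxc cbrl qiq qso svcu eswe iqw
Hunk 3: at line 1 remove [cbrl,qiq,qso] add [uhq,mnq,nkon] -> 8 lines: jztue fxc uhq mnq nkon svcu eswe iqw
Hunk 4: at line 2 remove [uhq,mnq,nkon] add [jiyh] -> 6 lines: jztue fxc jiyh svcu eswe iqw
Hunk 5: at line 4 remove [eswe] add [ouq] -> 6 lines: jztue fxc jiyh svcu ouq iqw
Hunk 6: at line 1 remove [jiyh,svcu] add [snj,xfhze] -> 6 lines: jztue fxc snj xfhze ouq iqw
Hunk 7: at line 1 remove [fxc] add [qmmw,nyapy,whr] -> 8 lines: jztue qmmw nyapy whr snj xfhze ouq iqw
Final line 4: whr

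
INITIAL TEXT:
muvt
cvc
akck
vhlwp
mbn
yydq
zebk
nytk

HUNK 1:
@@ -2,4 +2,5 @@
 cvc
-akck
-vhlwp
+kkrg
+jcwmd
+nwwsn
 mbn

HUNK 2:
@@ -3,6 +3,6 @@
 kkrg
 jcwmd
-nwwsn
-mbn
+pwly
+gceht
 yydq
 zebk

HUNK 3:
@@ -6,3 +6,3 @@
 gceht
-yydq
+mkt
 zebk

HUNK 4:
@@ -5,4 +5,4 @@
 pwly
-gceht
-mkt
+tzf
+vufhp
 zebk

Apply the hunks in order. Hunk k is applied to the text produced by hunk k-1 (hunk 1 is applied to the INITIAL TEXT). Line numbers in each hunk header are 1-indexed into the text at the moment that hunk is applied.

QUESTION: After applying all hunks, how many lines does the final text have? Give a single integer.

Hunk 1: at line 2 remove [akck,vhlwp] add [kkrg,jcwmd,nwwsn] -> 9 lines: muvt cvc kkrg jcwmd nwwsn mbn yydq zebk nytk
Hunk 2: at line 3 remove [nwwsn,mbn] add [pwly,gceht] -> 9 lines: muvt cvc kkrg jcwmd pwly gceht yydq zebk nytk
Hunk 3: at line 6 remove [yydq] add [mkt] -> 9 lines: muvt cvc kkrg jcwmd pwly gceht mkt zebk nytk
Hunk 4: at line 5 remove [gceht,mkt] add [tzf,vufhp] -> 9 lines: muvt cvc kkrg jcwmd pwly tzf vufhp zebk nytk
Final line count: 9

Answer: 9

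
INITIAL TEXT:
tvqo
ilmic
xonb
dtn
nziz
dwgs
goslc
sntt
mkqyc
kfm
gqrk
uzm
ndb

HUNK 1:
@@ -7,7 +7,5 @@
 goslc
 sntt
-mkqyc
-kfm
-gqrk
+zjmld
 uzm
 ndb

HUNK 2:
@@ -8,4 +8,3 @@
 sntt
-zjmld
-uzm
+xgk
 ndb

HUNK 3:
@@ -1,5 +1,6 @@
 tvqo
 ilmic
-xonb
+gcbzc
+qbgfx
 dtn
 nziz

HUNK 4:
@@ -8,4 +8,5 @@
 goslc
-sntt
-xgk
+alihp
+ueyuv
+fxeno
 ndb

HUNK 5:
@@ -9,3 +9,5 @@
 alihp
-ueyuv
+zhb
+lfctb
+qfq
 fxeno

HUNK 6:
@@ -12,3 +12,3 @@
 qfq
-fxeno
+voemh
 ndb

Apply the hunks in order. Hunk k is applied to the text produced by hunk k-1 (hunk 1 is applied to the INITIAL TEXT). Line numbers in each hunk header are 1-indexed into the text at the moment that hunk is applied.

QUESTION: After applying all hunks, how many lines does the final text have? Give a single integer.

Answer: 14

Derivation:
Hunk 1: at line 7 remove [mkqyc,kfm,gqrk] add [zjmld] -> 11 lines: tvqo ilmic xonb dtn nziz dwgs goslc sntt zjmld uzm ndb
Hunk 2: at line 8 remove [zjmld,uzm] add [xgk] -> 10 lines: tvqo ilmic xonb dtn nziz dwgs goslc sntt xgk ndb
Hunk 3: at line 1 remove [xonb] add [gcbzc,qbgfx] -> 11 lines: tvqo ilmic gcbzc qbgfx dtn nziz dwgs goslc sntt xgk ndb
Hunk 4: at line 8 remove [sntt,xgk] add [alihp,ueyuv,fxeno] -> 12 lines: tvqo ilmic gcbzc qbgfx dtn nziz dwgs goslc alihp ueyuv fxeno ndb
Hunk 5: at line 9 remove [ueyuv] add [zhb,lfctb,qfq] -> 14 lines: tvqo ilmic gcbzc qbgfx dtn nziz dwgs goslc alihp zhb lfctb qfq fxeno ndb
Hunk 6: at line 12 remove [fxeno] add [voemh] -> 14 lines: tvqo ilmic gcbzc qbgfx dtn nziz dwgs goslc alihp zhb lfctb qfq voemh ndb
Final line count: 14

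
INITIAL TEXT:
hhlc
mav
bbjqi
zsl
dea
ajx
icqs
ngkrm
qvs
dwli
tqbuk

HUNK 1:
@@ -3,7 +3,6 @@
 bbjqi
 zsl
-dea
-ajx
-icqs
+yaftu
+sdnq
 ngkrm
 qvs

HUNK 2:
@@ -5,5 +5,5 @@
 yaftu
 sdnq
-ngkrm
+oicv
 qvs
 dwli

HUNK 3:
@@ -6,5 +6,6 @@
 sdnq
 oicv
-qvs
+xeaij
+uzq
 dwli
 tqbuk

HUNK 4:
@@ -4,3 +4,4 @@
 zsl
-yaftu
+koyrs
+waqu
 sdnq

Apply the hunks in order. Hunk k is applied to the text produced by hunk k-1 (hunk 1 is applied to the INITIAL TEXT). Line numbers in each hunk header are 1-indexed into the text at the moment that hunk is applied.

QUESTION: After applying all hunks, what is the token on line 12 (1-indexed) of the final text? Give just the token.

Answer: tqbuk

Derivation:
Hunk 1: at line 3 remove [dea,ajx,icqs] add [yaftu,sdnq] -> 10 lines: hhlc mav bbjqi zsl yaftu sdnq ngkrm qvs dwli tqbuk
Hunk 2: at line 5 remove [ngkrm] add [oicv] -> 10 lines: hhlc mav bbjqi zsl yaftu sdnq oicv qvs dwli tqbuk
Hunk 3: at line 6 remove [qvs] add [xeaij,uzq] -> 11 lines: hhlc mav bbjqi zsl yaftu sdnq oicv xeaij uzq dwli tqbuk
Hunk 4: at line 4 remove [yaftu] add [koyrs,waqu] -> 12 lines: hhlc mav bbjqi zsl koyrs waqu sdnq oicv xeaij uzq dwli tqbuk
Final line 12: tqbuk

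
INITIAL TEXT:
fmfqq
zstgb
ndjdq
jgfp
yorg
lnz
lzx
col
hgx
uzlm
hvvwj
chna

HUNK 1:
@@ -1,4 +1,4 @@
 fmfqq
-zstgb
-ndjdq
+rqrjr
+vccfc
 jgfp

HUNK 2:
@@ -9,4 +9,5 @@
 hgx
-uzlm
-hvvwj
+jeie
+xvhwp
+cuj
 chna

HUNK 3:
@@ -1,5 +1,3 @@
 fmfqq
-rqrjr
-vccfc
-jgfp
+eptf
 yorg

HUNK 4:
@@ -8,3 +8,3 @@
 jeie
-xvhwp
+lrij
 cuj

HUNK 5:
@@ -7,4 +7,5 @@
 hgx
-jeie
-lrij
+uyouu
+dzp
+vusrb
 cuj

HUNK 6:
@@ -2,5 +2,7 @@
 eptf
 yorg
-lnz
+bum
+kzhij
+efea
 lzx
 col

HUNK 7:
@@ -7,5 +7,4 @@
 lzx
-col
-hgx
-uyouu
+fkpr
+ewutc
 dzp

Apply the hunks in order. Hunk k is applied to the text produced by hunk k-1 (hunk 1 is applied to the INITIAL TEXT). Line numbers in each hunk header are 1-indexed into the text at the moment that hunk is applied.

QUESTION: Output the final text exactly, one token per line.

Answer: fmfqq
eptf
yorg
bum
kzhij
efea
lzx
fkpr
ewutc
dzp
vusrb
cuj
chna

Derivation:
Hunk 1: at line 1 remove [zstgb,ndjdq] add [rqrjr,vccfc] -> 12 lines: fmfqq rqrjr vccfc jgfp yorg lnz lzx col hgx uzlm hvvwj chna
Hunk 2: at line 9 remove [uzlm,hvvwj] add [jeie,xvhwp,cuj] -> 13 lines: fmfqq rqrjr vccfc jgfp yorg lnz lzx col hgx jeie xvhwp cuj chna
Hunk 3: at line 1 remove [rqrjr,vccfc,jgfp] add [eptf] -> 11 lines: fmfqq eptf yorg lnz lzx col hgx jeie xvhwp cuj chna
Hunk 4: at line 8 remove [xvhwp] add [lrij] -> 11 lines: fmfqq eptf yorg lnz lzx col hgx jeie lrij cuj chna
Hunk 5: at line 7 remove [jeie,lrij] add [uyouu,dzp,vusrb] -> 12 lines: fmfqq eptf yorg lnz lzx col hgx uyouu dzp vusrb cuj chna
Hunk 6: at line 2 remove [lnz] add [bum,kzhij,efea] -> 14 lines: fmfqq eptf yorg bum kzhij efea lzx col hgx uyouu dzp vusrb cuj chna
Hunk 7: at line 7 remove [col,hgx,uyouu] add [fkpr,ewutc] -> 13 lines: fmfqq eptf yorg bum kzhij efea lzx fkpr ewutc dzp vusrb cuj chna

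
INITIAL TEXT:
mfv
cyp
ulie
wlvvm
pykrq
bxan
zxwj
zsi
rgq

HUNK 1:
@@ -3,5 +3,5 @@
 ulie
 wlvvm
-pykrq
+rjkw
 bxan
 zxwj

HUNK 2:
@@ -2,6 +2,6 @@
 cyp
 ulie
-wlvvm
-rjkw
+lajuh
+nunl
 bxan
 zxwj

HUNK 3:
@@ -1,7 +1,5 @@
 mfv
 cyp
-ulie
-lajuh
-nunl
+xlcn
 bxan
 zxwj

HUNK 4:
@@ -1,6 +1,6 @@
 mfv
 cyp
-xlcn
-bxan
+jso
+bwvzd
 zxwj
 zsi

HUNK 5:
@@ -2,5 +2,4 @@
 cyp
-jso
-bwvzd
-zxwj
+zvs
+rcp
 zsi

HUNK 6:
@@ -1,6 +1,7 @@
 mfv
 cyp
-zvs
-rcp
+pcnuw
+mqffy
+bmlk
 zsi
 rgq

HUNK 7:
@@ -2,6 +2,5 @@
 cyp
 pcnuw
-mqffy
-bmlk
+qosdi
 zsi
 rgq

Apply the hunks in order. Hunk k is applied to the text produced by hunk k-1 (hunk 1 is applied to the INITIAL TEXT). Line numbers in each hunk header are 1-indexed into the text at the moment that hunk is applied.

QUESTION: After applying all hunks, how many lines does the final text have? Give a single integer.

Answer: 6

Derivation:
Hunk 1: at line 3 remove [pykrq] add [rjkw] -> 9 lines: mfv cyp ulie wlvvm rjkw bxan zxwj zsi rgq
Hunk 2: at line 2 remove [wlvvm,rjkw] add [lajuh,nunl] -> 9 lines: mfv cyp ulie lajuh nunl bxan zxwj zsi rgq
Hunk 3: at line 1 remove [ulie,lajuh,nunl] add [xlcn] -> 7 lines: mfv cyp xlcn bxan zxwj zsi rgq
Hunk 4: at line 1 remove [xlcn,bxan] add [jso,bwvzd] -> 7 lines: mfv cyp jso bwvzd zxwj zsi rgq
Hunk 5: at line 2 remove [jso,bwvzd,zxwj] add [zvs,rcp] -> 6 lines: mfv cyp zvs rcp zsi rgq
Hunk 6: at line 1 remove [zvs,rcp] add [pcnuw,mqffy,bmlk] -> 7 lines: mfv cyp pcnuw mqffy bmlk zsi rgq
Hunk 7: at line 2 remove [mqffy,bmlk] add [qosdi] -> 6 lines: mfv cyp pcnuw qosdi zsi rgq
Final line count: 6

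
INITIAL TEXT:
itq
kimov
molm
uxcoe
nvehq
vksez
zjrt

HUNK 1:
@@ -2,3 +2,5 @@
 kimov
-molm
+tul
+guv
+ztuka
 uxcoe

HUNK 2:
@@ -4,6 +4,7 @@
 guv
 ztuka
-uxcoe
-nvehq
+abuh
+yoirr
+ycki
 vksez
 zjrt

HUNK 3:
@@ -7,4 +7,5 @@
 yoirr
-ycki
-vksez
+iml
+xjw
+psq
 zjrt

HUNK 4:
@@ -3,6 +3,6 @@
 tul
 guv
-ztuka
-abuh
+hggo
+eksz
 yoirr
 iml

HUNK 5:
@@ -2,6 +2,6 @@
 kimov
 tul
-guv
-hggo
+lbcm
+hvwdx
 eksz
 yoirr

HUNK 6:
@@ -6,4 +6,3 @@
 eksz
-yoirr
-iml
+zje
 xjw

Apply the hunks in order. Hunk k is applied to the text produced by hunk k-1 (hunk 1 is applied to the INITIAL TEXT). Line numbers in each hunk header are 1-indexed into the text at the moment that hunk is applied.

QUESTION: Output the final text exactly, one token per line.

Hunk 1: at line 2 remove [molm] add [tul,guv,ztuka] -> 9 lines: itq kimov tul guv ztuka uxcoe nvehq vksez zjrt
Hunk 2: at line 4 remove [uxcoe,nvehq] add [abuh,yoirr,ycki] -> 10 lines: itq kimov tul guv ztuka abuh yoirr ycki vksez zjrt
Hunk 3: at line 7 remove [ycki,vksez] add [iml,xjw,psq] -> 11 lines: itq kimov tul guv ztuka abuh yoirr iml xjw psq zjrt
Hunk 4: at line 3 remove [ztuka,abuh] add [hggo,eksz] -> 11 lines: itq kimov tul guv hggo eksz yoirr iml xjw psq zjrt
Hunk 5: at line 2 remove [guv,hggo] add [lbcm,hvwdx] -> 11 lines: itq kimov tul lbcm hvwdx eksz yoirr iml xjw psq zjrt
Hunk 6: at line 6 remove [yoirr,iml] add [zje] -> 10 lines: itq kimov tul lbcm hvwdx eksz zje xjw psq zjrt

Answer: itq
kimov
tul
lbcm
hvwdx
eksz
zje
xjw
psq
zjrt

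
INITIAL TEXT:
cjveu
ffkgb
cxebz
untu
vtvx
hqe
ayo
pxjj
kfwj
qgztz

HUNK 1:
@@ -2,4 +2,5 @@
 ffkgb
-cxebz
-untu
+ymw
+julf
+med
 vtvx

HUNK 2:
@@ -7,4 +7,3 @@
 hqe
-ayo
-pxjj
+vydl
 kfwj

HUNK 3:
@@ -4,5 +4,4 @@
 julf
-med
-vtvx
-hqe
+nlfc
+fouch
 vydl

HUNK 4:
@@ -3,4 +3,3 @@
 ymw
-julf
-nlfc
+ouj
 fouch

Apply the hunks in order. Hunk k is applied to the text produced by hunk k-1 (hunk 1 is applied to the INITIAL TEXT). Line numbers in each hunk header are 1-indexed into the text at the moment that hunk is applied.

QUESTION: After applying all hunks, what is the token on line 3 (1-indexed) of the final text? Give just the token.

Answer: ymw

Derivation:
Hunk 1: at line 2 remove [cxebz,untu] add [ymw,julf,med] -> 11 lines: cjveu ffkgb ymw julf med vtvx hqe ayo pxjj kfwj qgztz
Hunk 2: at line 7 remove [ayo,pxjj] add [vydl] -> 10 lines: cjveu ffkgb ymw julf med vtvx hqe vydl kfwj qgztz
Hunk 3: at line 4 remove [med,vtvx,hqe] add [nlfc,fouch] -> 9 lines: cjveu ffkgb ymw julf nlfc fouch vydl kfwj qgztz
Hunk 4: at line 3 remove [julf,nlfc] add [ouj] -> 8 lines: cjveu ffkgb ymw ouj fouch vydl kfwj qgztz
Final line 3: ymw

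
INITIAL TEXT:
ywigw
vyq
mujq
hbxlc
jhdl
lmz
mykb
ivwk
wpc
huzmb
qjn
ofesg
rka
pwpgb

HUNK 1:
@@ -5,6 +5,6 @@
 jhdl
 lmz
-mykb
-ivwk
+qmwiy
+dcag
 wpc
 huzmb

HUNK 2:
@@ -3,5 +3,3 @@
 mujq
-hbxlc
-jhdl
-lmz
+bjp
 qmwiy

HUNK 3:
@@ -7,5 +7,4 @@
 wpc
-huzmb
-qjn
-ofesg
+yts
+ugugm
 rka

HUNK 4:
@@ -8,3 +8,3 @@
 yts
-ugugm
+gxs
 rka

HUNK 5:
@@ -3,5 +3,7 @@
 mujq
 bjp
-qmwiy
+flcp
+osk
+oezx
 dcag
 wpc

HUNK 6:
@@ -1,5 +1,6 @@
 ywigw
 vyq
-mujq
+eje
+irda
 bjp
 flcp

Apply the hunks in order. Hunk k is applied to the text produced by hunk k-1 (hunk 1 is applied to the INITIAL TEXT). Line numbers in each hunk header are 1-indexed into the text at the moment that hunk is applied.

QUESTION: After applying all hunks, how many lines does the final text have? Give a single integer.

Hunk 1: at line 5 remove [mykb,ivwk] add [qmwiy,dcag] -> 14 lines: ywigw vyq mujq hbxlc jhdl lmz qmwiy dcag wpc huzmb qjn ofesg rka pwpgb
Hunk 2: at line 3 remove [hbxlc,jhdl,lmz] add [bjp] -> 12 lines: ywigw vyq mujq bjp qmwiy dcag wpc huzmb qjn ofesg rka pwpgb
Hunk 3: at line 7 remove [huzmb,qjn,ofesg] add [yts,ugugm] -> 11 lines: ywigw vyq mujq bjp qmwiy dcag wpc yts ugugm rka pwpgb
Hunk 4: at line 8 remove [ugugm] add [gxs] -> 11 lines: ywigw vyq mujq bjp qmwiy dcag wpc yts gxs rka pwpgb
Hunk 5: at line 3 remove [qmwiy] add [flcp,osk,oezx] -> 13 lines: ywigw vyq mujq bjp flcp osk oezx dcag wpc yts gxs rka pwpgb
Hunk 6: at line 1 remove [mujq] add [eje,irda] -> 14 lines: ywigw vyq eje irda bjp flcp osk oezx dcag wpc yts gxs rka pwpgb
Final line count: 14

Answer: 14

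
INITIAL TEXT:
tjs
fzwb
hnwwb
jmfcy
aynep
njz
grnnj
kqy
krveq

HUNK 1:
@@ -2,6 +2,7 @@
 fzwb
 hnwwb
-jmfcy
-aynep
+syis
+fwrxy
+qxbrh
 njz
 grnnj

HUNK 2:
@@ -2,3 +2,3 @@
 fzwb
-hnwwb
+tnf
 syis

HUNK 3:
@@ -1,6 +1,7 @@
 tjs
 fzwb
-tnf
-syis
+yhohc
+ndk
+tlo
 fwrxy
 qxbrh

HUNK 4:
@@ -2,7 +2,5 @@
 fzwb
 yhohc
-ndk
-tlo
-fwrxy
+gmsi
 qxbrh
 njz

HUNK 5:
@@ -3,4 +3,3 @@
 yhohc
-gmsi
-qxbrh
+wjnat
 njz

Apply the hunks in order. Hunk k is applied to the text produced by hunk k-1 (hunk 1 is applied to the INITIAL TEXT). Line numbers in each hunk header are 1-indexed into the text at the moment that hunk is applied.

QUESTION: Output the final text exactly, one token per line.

Hunk 1: at line 2 remove [jmfcy,aynep] add [syis,fwrxy,qxbrh] -> 10 lines: tjs fzwb hnwwb syis fwrxy qxbrh njz grnnj kqy krveq
Hunk 2: at line 2 remove [hnwwb] add [tnf] -> 10 lines: tjs fzwb tnf syis fwrxy qxbrh njz grnnj kqy krveq
Hunk 3: at line 1 remove [tnf,syis] add [yhohc,ndk,tlo] -> 11 lines: tjs fzwb yhohc ndk tlo fwrxy qxbrh njz grnnj kqy krveq
Hunk 4: at line 2 remove [ndk,tlo,fwrxy] add [gmsi] -> 9 lines: tjs fzwb yhohc gmsi qxbrh njz grnnj kqy krveq
Hunk 5: at line 3 remove [gmsi,qxbrh] add [wjnat] -> 8 lines: tjs fzwb yhohc wjnat njz grnnj kqy krveq

Answer: tjs
fzwb
yhohc
wjnat
njz
grnnj
kqy
krveq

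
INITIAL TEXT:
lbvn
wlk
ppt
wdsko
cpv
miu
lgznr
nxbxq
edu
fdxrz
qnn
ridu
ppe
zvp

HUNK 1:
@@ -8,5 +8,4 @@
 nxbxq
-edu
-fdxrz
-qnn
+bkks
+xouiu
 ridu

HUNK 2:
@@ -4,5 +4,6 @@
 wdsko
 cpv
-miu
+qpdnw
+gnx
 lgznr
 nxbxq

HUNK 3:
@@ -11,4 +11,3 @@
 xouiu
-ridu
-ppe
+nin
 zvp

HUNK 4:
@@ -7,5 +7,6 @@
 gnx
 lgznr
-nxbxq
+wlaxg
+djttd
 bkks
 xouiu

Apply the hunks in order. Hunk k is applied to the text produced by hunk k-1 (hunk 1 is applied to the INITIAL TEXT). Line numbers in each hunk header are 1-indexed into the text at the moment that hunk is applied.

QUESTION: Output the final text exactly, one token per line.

Hunk 1: at line 8 remove [edu,fdxrz,qnn] add [bkks,xouiu] -> 13 lines: lbvn wlk ppt wdsko cpv miu lgznr nxbxq bkks xouiu ridu ppe zvp
Hunk 2: at line 4 remove [miu] add [qpdnw,gnx] -> 14 lines: lbvn wlk ppt wdsko cpv qpdnw gnx lgznr nxbxq bkks xouiu ridu ppe zvp
Hunk 3: at line 11 remove [ridu,ppe] add [nin] -> 13 lines: lbvn wlk ppt wdsko cpv qpdnw gnx lgznr nxbxq bkks xouiu nin zvp
Hunk 4: at line 7 remove [nxbxq] add [wlaxg,djttd] -> 14 lines: lbvn wlk ppt wdsko cpv qpdnw gnx lgznr wlaxg djttd bkks xouiu nin zvp

Answer: lbvn
wlk
ppt
wdsko
cpv
qpdnw
gnx
lgznr
wlaxg
djttd
bkks
xouiu
nin
zvp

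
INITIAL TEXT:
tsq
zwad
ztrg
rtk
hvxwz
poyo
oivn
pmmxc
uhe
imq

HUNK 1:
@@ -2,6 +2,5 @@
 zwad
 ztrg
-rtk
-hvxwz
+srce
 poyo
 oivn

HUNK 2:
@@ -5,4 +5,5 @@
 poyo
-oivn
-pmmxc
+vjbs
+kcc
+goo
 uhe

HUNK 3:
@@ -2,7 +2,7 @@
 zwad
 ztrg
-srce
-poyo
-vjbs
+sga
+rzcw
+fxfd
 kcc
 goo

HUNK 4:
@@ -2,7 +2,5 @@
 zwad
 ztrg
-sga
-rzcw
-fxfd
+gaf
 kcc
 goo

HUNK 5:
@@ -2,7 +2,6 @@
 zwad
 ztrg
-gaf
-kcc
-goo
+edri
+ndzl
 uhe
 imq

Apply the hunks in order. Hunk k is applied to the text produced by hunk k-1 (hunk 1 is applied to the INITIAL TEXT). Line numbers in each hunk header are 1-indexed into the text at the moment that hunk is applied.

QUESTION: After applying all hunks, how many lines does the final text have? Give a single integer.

Hunk 1: at line 2 remove [rtk,hvxwz] add [srce] -> 9 lines: tsq zwad ztrg srce poyo oivn pmmxc uhe imq
Hunk 2: at line 5 remove [oivn,pmmxc] add [vjbs,kcc,goo] -> 10 lines: tsq zwad ztrg srce poyo vjbs kcc goo uhe imq
Hunk 3: at line 2 remove [srce,poyo,vjbs] add [sga,rzcw,fxfd] -> 10 lines: tsq zwad ztrg sga rzcw fxfd kcc goo uhe imq
Hunk 4: at line 2 remove [sga,rzcw,fxfd] add [gaf] -> 8 lines: tsq zwad ztrg gaf kcc goo uhe imq
Hunk 5: at line 2 remove [gaf,kcc,goo] add [edri,ndzl] -> 7 lines: tsq zwad ztrg edri ndzl uhe imq
Final line count: 7

Answer: 7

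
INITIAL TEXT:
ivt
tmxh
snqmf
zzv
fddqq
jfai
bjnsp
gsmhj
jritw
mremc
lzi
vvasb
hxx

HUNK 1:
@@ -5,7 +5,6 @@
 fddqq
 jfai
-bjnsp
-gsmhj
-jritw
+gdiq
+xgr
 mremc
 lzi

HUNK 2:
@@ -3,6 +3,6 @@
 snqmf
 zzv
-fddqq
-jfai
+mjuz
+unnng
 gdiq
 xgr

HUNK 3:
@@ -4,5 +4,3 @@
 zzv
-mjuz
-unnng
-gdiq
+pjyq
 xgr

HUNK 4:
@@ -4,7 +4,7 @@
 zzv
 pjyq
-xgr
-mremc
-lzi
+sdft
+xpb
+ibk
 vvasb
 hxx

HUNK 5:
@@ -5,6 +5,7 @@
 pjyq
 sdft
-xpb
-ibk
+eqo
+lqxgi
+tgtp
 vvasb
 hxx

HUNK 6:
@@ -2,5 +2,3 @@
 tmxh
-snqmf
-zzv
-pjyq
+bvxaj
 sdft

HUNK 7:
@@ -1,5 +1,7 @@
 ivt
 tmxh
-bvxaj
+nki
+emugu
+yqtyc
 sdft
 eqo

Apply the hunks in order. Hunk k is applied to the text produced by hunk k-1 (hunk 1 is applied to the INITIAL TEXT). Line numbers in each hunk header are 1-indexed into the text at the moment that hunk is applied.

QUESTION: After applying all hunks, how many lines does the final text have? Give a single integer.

Answer: 11

Derivation:
Hunk 1: at line 5 remove [bjnsp,gsmhj,jritw] add [gdiq,xgr] -> 12 lines: ivt tmxh snqmf zzv fddqq jfai gdiq xgr mremc lzi vvasb hxx
Hunk 2: at line 3 remove [fddqq,jfai] add [mjuz,unnng] -> 12 lines: ivt tmxh snqmf zzv mjuz unnng gdiq xgr mremc lzi vvasb hxx
Hunk 3: at line 4 remove [mjuz,unnng,gdiq] add [pjyq] -> 10 lines: ivt tmxh snqmf zzv pjyq xgr mremc lzi vvasb hxx
Hunk 4: at line 4 remove [xgr,mremc,lzi] add [sdft,xpb,ibk] -> 10 lines: ivt tmxh snqmf zzv pjyq sdft xpb ibk vvasb hxx
Hunk 5: at line 5 remove [xpb,ibk] add [eqo,lqxgi,tgtp] -> 11 lines: ivt tmxh snqmf zzv pjyq sdft eqo lqxgi tgtp vvasb hxx
Hunk 6: at line 2 remove [snqmf,zzv,pjyq] add [bvxaj] -> 9 lines: ivt tmxh bvxaj sdft eqo lqxgi tgtp vvasb hxx
Hunk 7: at line 1 remove [bvxaj] add [nki,emugu,yqtyc] -> 11 lines: ivt tmxh nki emugu yqtyc sdft eqo lqxgi tgtp vvasb hxx
Final line count: 11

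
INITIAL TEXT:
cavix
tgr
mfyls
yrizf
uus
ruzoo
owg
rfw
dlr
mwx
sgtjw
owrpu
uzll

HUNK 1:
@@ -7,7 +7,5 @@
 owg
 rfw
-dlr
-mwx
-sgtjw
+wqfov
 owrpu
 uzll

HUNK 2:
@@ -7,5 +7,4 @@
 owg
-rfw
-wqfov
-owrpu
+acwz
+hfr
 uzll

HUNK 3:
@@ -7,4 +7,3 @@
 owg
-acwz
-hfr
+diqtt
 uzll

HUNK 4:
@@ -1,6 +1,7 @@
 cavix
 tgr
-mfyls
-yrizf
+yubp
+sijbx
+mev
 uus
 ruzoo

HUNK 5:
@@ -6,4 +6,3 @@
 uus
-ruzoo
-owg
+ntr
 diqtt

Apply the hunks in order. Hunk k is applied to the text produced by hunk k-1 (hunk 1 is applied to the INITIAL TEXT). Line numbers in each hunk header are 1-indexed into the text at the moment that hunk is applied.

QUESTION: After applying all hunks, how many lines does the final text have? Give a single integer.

Answer: 9

Derivation:
Hunk 1: at line 7 remove [dlr,mwx,sgtjw] add [wqfov] -> 11 lines: cavix tgr mfyls yrizf uus ruzoo owg rfw wqfov owrpu uzll
Hunk 2: at line 7 remove [rfw,wqfov,owrpu] add [acwz,hfr] -> 10 lines: cavix tgr mfyls yrizf uus ruzoo owg acwz hfr uzll
Hunk 3: at line 7 remove [acwz,hfr] add [diqtt] -> 9 lines: cavix tgr mfyls yrizf uus ruzoo owg diqtt uzll
Hunk 4: at line 1 remove [mfyls,yrizf] add [yubp,sijbx,mev] -> 10 lines: cavix tgr yubp sijbx mev uus ruzoo owg diqtt uzll
Hunk 5: at line 6 remove [ruzoo,owg] add [ntr] -> 9 lines: cavix tgr yubp sijbx mev uus ntr diqtt uzll
Final line count: 9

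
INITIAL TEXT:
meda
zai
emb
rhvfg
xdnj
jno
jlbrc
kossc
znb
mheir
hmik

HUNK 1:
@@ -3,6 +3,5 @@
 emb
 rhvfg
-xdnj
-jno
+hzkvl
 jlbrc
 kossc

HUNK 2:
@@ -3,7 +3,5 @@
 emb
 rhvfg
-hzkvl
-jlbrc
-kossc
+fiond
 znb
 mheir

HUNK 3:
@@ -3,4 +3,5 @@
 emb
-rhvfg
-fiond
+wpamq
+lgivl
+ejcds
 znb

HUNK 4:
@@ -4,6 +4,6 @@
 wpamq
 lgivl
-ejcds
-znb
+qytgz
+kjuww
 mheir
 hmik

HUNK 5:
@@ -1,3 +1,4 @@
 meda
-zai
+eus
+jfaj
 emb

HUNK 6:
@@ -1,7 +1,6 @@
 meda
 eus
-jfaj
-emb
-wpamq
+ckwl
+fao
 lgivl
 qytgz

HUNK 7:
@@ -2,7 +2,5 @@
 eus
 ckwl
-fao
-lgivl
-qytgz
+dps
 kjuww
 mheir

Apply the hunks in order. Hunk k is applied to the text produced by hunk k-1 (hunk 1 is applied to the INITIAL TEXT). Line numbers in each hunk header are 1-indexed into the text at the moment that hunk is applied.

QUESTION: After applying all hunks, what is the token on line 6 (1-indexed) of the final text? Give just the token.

Answer: mheir

Derivation:
Hunk 1: at line 3 remove [xdnj,jno] add [hzkvl] -> 10 lines: meda zai emb rhvfg hzkvl jlbrc kossc znb mheir hmik
Hunk 2: at line 3 remove [hzkvl,jlbrc,kossc] add [fiond] -> 8 lines: meda zai emb rhvfg fiond znb mheir hmik
Hunk 3: at line 3 remove [rhvfg,fiond] add [wpamq,lgivl,ejcds] -> 9 lines: meda zai emb wpamq lgivl ejcds znb mheir hmik
Hunk 4: at line 4 remove [ejcds,znb] add [qytgz,kjuww] -> 9 lines: meda zai emb wpamq lgivl qytgz kjuww mheir hmik
Hunk 5: at line 1 remove [zai] add [eus,jfaj] -> 10 lines: meda eus jfaj emb wpamq lgivl qytgz kjuww mheir hmik
Hunk 6: at line 1 remove [jfaj,emb,wpamq] add [ckwl,fao] -> 9 lines: meda eus ckwl fao lgivl qytgz kjuww mheir hmik
Hunk 7: at line 2 remove [fao,lgivl,qytgz] add [dps] -> 7 lines: meda eus ckwl dps kjuww mheir hmik
Final line 6: mheir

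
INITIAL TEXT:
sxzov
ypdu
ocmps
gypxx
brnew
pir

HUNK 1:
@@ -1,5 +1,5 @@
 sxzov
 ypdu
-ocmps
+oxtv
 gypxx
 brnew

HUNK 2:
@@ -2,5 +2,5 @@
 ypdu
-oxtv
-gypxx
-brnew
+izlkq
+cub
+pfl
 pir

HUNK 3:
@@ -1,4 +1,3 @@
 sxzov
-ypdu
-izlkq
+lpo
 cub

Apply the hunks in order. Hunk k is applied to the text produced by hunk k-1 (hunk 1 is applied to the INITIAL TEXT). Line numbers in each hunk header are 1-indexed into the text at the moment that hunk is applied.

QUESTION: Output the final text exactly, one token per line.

Hunk 1: at line 1 remove [ocmps] add [oxtv] -> 6 lines: sxzov ypdu oxtv gypxx brnew pir
Hunk 2: at line 2 remove [oxtv,gypxx,brnew] add [izlkq,cub,pfl] -> 6 lines: sxzov ypdu izlkq cub pfl pir
Hunk 3: at line 1 remove [ypdu,izlkq] add [lpo] -> 5 lines: sxzov lpo cub pfl pir

Answer: sxzov
lpo
cub
pfl
pir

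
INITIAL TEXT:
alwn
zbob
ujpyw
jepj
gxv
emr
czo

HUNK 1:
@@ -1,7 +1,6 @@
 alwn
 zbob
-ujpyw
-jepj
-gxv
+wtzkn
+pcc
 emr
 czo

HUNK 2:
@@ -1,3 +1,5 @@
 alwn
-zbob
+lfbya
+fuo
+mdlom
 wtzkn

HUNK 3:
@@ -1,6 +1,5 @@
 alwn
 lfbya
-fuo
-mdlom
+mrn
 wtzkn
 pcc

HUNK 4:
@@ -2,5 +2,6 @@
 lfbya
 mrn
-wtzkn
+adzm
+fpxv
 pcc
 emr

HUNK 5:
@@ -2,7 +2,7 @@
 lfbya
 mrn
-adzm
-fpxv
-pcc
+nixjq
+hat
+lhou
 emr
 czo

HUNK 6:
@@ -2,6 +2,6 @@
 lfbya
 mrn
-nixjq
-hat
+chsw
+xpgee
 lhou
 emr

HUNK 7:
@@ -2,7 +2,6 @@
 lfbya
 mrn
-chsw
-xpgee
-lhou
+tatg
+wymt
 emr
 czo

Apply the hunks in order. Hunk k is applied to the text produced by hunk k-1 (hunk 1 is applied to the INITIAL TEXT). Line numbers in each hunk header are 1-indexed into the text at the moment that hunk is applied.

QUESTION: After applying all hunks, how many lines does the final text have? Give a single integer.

Hunk 1: at line 1 remove [ujpyw,jepj,gxv] add [wtzkn,pcc] -> 6 lines: alwn zbob wtzkn pcc emr czo
Hunk 2: at line 1 remove [zbob] add [lfbya,fuo,mdlom] -> 8 lines: alwn lfbya fuo mdlom wtzkn pcc emr czo
Hunk 3: at line 1 remove [fuo,mdlom] add [mrn] -> 7 lines: alwn lfbya mrn wtzkn pcc emr czo
Hunk 4: at line 2 remove [wtzkn] add [adzm,fpxv] -> 8 lines: alwn lfbya mrn adzm fpxv pcc emr czo
Hunk 5: at line 2 remove [adzm,fpxv,pcc] add [nixjq,hat,lhou] -> 8 lines: alwn lfbya mrn nixjq hat lhou emr czo
Hunk 6: at line 2 remove [nixjq,hat] add [chsw,xpgee] -> 8 lines: alwn lfbya mrn chsw xpgee lhou emr czo
Hunk 7: at line 2 remove [chsw,xpgee,lhou] add [tatg,wymt] -> 7 lines: alwn lfbya mrn tatg wymt emr czo
Final line count: 7

Answer: 7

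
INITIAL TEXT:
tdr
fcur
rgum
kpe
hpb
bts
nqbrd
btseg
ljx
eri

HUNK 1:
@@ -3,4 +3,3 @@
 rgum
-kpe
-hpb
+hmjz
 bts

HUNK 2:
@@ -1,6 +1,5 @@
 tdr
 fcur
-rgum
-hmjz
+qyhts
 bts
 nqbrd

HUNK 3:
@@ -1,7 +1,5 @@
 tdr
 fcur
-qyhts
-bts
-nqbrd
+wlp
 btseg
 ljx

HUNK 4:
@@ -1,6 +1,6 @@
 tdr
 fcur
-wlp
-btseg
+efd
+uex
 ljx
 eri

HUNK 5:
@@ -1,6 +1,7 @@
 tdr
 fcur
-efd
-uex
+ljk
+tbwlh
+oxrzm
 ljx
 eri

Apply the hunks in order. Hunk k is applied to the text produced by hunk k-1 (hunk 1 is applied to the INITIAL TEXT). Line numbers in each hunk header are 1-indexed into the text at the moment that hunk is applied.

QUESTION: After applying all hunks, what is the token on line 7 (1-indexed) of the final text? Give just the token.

Hunk 1: at line 3 remove [kpe,hpb] add [hmjz] -> 9 lines: tdr fcur rgum hmjz bts nqbrd btseg ljx eri
Hunk 2: at line 1 remove [rgum,hmjz] add [qyhts] -> 8 lines: tdr fcur qyhts bts nqbrd btseg ljx eri
Hunk 3: at line 1 remove [qyhts,bts,nqbrd] add [wlp] -> 6 lines: tdr fcur wlp btseg ljx eri
Hunk 4: at line 1 remove [wlp,btseg] add [efd,uex] -> 6 lines: tdr fcur efd uex ljx eri
Hunk 5: at line 1 remove [efd,uex] add [ljk,tbwlh,oxrzm] -> 7 lines: tdr fcur ljk tbwlh oxrzm ljx eri
Final line 7: eri

Answer: eri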